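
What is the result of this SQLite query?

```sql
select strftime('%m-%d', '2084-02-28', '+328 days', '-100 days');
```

First apply '+328 days', '-100 days': 2084-02-28 → 2084-10-13.
`%m-%d` extracts the month-day: 10-13.

10-13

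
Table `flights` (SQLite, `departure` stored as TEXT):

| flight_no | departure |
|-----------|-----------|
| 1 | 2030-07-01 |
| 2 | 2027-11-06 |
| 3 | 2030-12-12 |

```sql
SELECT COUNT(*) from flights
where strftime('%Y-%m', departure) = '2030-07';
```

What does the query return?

Rows with year-month 2030-07: 2030-07-01 → 1.

1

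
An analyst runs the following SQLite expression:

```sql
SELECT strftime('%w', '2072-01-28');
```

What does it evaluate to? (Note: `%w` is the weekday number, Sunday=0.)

4

2072-01-28 is a Thursday; with Sunday=0 that is 4.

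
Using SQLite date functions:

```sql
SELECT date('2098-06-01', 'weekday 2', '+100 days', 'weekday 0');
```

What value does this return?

`weekday 2` advances to the next Tuesday; 2098-06-01 is a Sunday, so it moves forward to 2098-06-03.
Applying '+100 days' to 2098-06-03: counting 100 days forward gives 2098-09-11.
`weekday 0` advances to the next Sunday; 2098-09-11 is a Thursday, so it moves forward to 2098-09-14.

2098-09-14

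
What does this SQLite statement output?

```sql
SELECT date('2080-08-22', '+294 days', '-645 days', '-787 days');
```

Applying '+294 days' to 2080-08-22: counting 294 days forward gives 2081-06-12.
Applying '-645 days' to 2081-06-12: counting 645 days back gives 2079-09-06.
Applying '-787 days' to 2079-09-06: counting 787 days back gives 2077-07-11.

2077-07-11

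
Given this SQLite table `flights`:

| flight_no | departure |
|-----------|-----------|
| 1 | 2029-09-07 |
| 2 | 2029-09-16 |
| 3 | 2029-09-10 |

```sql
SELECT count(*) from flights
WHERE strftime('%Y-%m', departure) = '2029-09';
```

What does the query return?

Rows with year-month 2029-09: 2029-09-07, 2029-09-16, 2029-09-10 → 3.

3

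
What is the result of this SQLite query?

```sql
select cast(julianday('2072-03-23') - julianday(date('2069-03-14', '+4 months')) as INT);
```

983

Adding +4 months to 2069-03-14 gives 2069-07-14.
17 days remain in July 2069 after the 14th (31 − 14).
Full months from August 2069 through February 2072 contribute their day counts.
Then 23 days into March 2072.
Total: 17 + 31 + 30 + 31 + 30 + 31 + 31 + 28 + 31 + 30 + 31 + 30 + 31 + 31 + 30 + 31 + 30 + 31 + 31 + 28 + 31 + 30 + 31 + 30 + 31 + 31 + 30 + 31 + 30 + 31 + 31 + 29 + 23 = 983.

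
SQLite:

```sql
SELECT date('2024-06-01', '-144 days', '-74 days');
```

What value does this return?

2023-10-27

Applying '-144 days' to 2024-06-01: counting 144 days back gives 2024-01-09.
Applying '-74 days' to 2024-01-09: counting 74 days back gives 2023-10-27.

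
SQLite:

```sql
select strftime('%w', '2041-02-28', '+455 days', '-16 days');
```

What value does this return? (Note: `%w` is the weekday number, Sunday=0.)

First apply '+455 days', '-16 days': 2041-02-28 → 2042-05-13.
2042-05-13 is a Tuesday; with Sunday=0 that is 2.

2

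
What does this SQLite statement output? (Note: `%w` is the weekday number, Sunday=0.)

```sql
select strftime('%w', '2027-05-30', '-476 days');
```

0

First apply '-476 days': 2027-05-30 → 2026-02-08.
2026-02-08 is a Sunday; with Sunday=0 that is 0.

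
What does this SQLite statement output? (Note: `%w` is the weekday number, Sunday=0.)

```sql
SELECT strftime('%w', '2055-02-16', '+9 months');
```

2

First apply '+9 months': 2055-02-16 → 2055-11-16.
2055-11-16 is a Tuesday; with Sunday=0 that is 2.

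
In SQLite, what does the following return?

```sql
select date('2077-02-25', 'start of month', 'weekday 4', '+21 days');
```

`start of month` rewinds 2077-02-25 to 2077-02-01.
`weekday 4` advances to the next Thursday; 2077-02-01 is a Monday, so it moves forward to 2077-02-04.
Advancing 21 more days within February lands on 2077-02-25.

2077-02-25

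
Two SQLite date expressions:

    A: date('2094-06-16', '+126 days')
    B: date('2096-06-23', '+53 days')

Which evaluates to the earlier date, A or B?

A = 2094-10-20.
B = 2096-08-15.
A is earlier.

A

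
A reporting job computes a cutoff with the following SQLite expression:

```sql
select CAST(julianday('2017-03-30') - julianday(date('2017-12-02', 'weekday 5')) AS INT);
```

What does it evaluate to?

`weekday 5` advances to the next Friday; 2017-12-02 is a Saturday, so it moves forward to 2017-12-08.
1 day remains in March 2017 after the 30th (31 − 30).
Full months from April 2017 through November 2017 contribute their day counts.
Then 8 days into December 2017.
Total: 1 + 30 + 31 + 30 + 31 + 31 + 30 + 31 + 30 + 8 = 253.
The subtraction is earlier − later, so the result is −253 → -253.

-253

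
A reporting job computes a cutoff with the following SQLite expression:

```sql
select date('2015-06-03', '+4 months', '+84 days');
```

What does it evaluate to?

Adding +4 months to 2015-06-03 gives 2015-10-03.
Applying '+84 days' to 2015-10-03: counting 84 days forward gives 2015-12-26.

2015-12-26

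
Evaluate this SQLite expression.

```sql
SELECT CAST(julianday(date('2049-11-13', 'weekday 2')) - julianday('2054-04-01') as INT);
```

-1597

`weekday 2` advances to the next Tuesday; 2049-11-13 is a Saturday, so it moves forward to 2049-11-16.
14 days remain in November 2049 after the 16th (30 − 16).
Full months from December 2049 through March 2054 contribute their day counts.
Then 1 day into April 2054.
Total: 14 + 31 + 31 + 28 + 31 + 30 + 31 + 30 + 31 + 31 + 30 + 31 + 30 + 31 + 31 + 28 + 31 + 30 + 31 + 30 + 31 + 31 + 30 + 31 + 30 + 31 + 31 + 29 + 31 + 30 + 31 + 30 + 31 + 31 + 30 + 31 + 30 + 31 + 31 + 28 + 31 + 30 + 31 + 30 + 31 + 31 + 30 + 31 + 30 + 31 + 31 + 28 + 31 + 1 = 1597.
The subtraction is earlier − later, so the result is −1597 → -1597.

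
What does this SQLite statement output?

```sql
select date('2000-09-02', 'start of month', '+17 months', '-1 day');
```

`start of month` rewinds 2000-09-02 to 2000-09-01.
Adding +17 months to 2000-09-01 gives 2002-02-01.
Going back 1 day from 2002-02-01 reaches 2002-01-31 (last day of January, 31 days).

2002-01-31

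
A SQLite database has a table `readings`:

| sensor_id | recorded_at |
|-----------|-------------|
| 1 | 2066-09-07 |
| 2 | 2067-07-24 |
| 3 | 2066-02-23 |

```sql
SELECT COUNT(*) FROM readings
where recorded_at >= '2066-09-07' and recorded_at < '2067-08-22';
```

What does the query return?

Rows in [2066-09-07, 2067-08-22): 2066-09-07, 2067-07-24 → 2 rows.

2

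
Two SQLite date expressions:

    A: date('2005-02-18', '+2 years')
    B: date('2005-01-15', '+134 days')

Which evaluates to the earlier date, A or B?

B

A = 2007-02-18.
B = 2005-05-29.
B is earlier.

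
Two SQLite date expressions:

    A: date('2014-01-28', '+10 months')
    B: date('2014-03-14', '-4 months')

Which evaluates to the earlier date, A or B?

B

A = 2014-11-28.
B = 2013-11-14.
B is earlier.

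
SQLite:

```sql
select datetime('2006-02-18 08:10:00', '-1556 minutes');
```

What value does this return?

2006-02-17 06:14:00

1556 minutes = 25h 56m; -1556 minutes from 2006-02-18 08:10:00 is 2006-02-17 06:14:00 (crosses midnight).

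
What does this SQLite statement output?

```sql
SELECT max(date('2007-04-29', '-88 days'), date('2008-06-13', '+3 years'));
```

2011-06-13

date('2007-04-29', '-88 days') → 2007-01-31.
date('2008-06-13', '+3 years') → 2011-06-13.
Later of the two is 2011-06-13.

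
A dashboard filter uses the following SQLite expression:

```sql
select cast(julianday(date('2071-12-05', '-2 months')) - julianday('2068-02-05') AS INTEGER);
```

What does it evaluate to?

1338

Adding -2 months to 2071-12-05 gives 2071-10-05.
24 days remain in February 2068 after the 5th (29 − 5).
Full months from March 2068 through September 2071 contribute their day counts.
Then 5 days into October 2071.
Total: 24 + 31 + 30 + 31 + 30 + 31 + 31 + 30 + 31 + 30 + 31 + 31 + 28 + 31 + 30 + 31 + 30 + 31 + 31 + 30 + 31 + 30 + 31 + 31 + 28 + 31 + 30 + 31 + 30 + 31 + 31 + 30 + 31 + 30 + 31 + 31 + 28 + 31 + 30 + 31 + 30 + 31 + 31 + 30 + 5 = 1338.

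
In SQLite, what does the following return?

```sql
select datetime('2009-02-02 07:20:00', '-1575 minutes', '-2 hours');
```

1575 minutes = 26h 15m; -1575 minutes from 2009-02-02 07:20:00 is 2009-02-01 05:05:00 (crosses midnight).
-2 hours from 2009-02-01 05:05:00 is 2009-02-01 03:05:00.

2009-02-01 03:05:00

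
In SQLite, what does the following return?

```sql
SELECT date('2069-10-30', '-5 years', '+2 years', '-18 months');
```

Adding -5 years to 2069-10-30 gives 2064-10-30.
Adding +2 years to 2064-10-30 gives 2066-10-30.
Adding -18 months to 2066-10-30 gives 2065-04-30.

2065-04-30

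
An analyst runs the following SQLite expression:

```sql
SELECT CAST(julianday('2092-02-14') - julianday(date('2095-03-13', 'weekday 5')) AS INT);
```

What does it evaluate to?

-1128

`weekday 5` advances to the next Friday; 2095-03-13 is a Sunday, so it moves forward to 2095-03-18.
15 days remain in February 2092 after the 14th (29 − 14).
Full months from March 2092 through February 2095 contribute their day counts.
Then 18 days into March 2095.
Total: 15 + 31 + 30 + 31 + 30 + 31 + 31 + 30 + 31 + 30 + 31 + 31 + 28 + 31 + 30 + 31 + 30 + 31 + 31 + 30 + 31 + 30 + 31 + 31 + 28 + 31 + 30 + 31 + 30 + 31 + 31 + 30 + 31 + 30 + 31 + 31 + 28 + 18 = 1128.
The subtraction is earlier − later, so the result is −1128 → -1128.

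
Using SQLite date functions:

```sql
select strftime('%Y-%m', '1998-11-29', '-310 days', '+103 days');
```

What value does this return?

1998-05

First apply '-310 days', '+103 days': 1998-11-29 → 1998-05-06.
`%Y-%m` extracts the year-month: 1998-05.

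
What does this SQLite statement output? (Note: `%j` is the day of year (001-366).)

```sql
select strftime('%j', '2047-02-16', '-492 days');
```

First apply '-492 days': 2047-02-16 → 2045-10-12.
Day-of-year for 2045-10-12: days since 2045-01-01 inclusive = 285, zero-padded to 285.

285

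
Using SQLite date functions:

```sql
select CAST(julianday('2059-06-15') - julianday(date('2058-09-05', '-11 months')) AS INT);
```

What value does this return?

618

Adding -11 months to 2058-09-05 gives 2057-10-05.
26 days remain in October 2057 after the 5th (31 − 5).
Full months from November 2057 through May 2059 contribute their day counts.
Then 15 days into June 2059.
Total: 26 + 30 + 31 + 31 + 28 + 31 + 30 + 31 + 30 + 31 + 31 + 30 + 31 + 30 + 31 + 31 + 28 + 31 + 30 + 31 + 15 = 618.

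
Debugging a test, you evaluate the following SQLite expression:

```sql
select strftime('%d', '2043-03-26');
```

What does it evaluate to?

`%d` extracts the 2-digit day of month: 26.

26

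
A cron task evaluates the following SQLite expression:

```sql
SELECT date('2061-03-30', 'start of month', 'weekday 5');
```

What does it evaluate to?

2061-03-04

`start of month` rewinds 2061-03-30 to 2061-03-01.
`weekday 5` advances to the next Friday; 2061-03-01 is a Tuesday, so it moves forward to 2061-03-04.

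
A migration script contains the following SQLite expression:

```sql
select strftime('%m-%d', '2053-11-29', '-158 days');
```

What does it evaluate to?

06-24

First apply '-158 days': 2053-11-29 → 2053-06-24.
`%m-%d` extracts the month-day: 06-24.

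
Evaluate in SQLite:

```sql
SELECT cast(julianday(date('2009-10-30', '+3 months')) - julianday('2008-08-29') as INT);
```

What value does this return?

519

Adding +3 months to 2009-10-30 gives 2010-01-30.
2 days remain in August 2008 after the 29th (31 − 29).
Full months from September 2008 through December 2009 contribute their day counts.
Then 30 days into January 2010.
Total: 2 + 30 + 31 + 30 + 31 + 31 + 28 + 31 + 30 + 31 + 30 + 31 + 31 + 30 + 31 + 30 + 31 + 30 = 519.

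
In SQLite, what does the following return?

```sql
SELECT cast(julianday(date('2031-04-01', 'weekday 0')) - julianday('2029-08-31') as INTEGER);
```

`weekday 0` advances to the next Sunday; 2031-04-01 is a Tuesday, so it moves forward to 2031-04-06.
0 days remain in August 2029 after the 31st (31 − 31).
Full months from September 2029 through March 2031 contribute their day counts.
Then 6 days into April 2031.
Total: 0 + 30 + 31 + 30 + 31 + 31 + 28 + 31 + 30 + 31 + 30 + 31 + 31 + 30 + 31 + 30 + 31 + 31 + 28 + 31 + 6 = 583.

583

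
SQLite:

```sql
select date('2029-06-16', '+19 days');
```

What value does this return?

2029-07-05

June 2029 has 30 days; 14 remain after the 16th, so 15 days reach 2029-07-01.
Advancing 4 more days within July lands on 2029-07-05.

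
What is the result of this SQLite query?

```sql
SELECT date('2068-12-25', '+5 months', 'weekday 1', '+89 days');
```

2069-08-24

Adding +5 months to 2068-12-25 gives 2069-05-25.
`weekday 1` advances to the next Monday; 2069-05-25 is a Saturday, so it moves forward to 2069-05-27.
Applying '+89 days' to 2069-05-27: counting 89 days forward gives 2069-08-24.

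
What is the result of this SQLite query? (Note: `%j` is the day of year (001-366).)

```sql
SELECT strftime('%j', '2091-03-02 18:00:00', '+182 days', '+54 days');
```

297

First apply '+182 days', '+54 days': 2091-03-02 18:00:00 → 2091-10-24 18:00:00.
Day-of-year for 2091-10-24: days since 2091-01-01 inclusive = 297, zero-padded to 297.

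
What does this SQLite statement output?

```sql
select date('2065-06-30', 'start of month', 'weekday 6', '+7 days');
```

`start of month` rewinds 2065-06-30 to 2065-06-01.
`weekday 6` advances to the next Saturday; 2065-06-01 is a Monday, so it moves forward to 2065-06-06.
Advancing 7 more days within June lands on 2065-06-13.

2065-06-13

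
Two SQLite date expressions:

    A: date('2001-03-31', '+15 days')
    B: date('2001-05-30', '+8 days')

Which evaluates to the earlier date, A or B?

A

A = 2001-04-15.
B = 2001-06-07.
A is earlier.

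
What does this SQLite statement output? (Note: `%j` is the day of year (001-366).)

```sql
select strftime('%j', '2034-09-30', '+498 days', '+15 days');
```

056

First apply '+498 days', '+15 days': 2034-09-30 → 2036-02-25.
Day-of-year for 2036-02-25: days since 2036-01-01 inclusive = 56, zero-padded to 056.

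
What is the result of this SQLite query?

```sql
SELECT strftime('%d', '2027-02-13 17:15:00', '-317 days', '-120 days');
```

03

First apply '-317 days', '-120 days': 2027-02-13 17:15:00 → 2025-12-03 17:15:00.
`%d` extracts the 2-digit day of month: 03.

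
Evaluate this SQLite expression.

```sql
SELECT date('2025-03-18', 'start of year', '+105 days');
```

`start of year` rewinds 2025-03-18 to 2025-01-01.
Applying '+105 days' to 2025-01-01: counting 105 days forward gives 2025-04-16.

2025-04-16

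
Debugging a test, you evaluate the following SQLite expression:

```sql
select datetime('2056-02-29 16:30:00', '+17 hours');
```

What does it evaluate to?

+17 hours from 2056-02-29 16:30:00 is 2056-03-01 09:30:00 (crosses midnight).

2056-03-01 09:30:00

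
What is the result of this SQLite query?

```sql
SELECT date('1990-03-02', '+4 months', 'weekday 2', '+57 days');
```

1990-08-29

Adding +4 months to 1990-03-02 gives 1990-07-02.
`weekday 2` advances to the next Tuesday; 1990-07-02 is a Monday, so it moves forward to 1990-07-03.
Applying '+57 days' to 1990-07-03: counting 57 days forward gives 1990-08-29.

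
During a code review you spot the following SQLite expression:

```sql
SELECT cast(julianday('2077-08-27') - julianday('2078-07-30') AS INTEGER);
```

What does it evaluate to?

-337

4 days remain in August 2077 after the 27th (31 − 27).
Full months from September 2077 through June 2078 contribute their day counts.
Then 30 days into July 2078.
Total: 4 + 30 + 31 + 30 + 31 + 31 + 28 + 31 + 30 + 31 + 30 + 30 = 337.
The subtraction is earlier − later, so the result is −337 → -337.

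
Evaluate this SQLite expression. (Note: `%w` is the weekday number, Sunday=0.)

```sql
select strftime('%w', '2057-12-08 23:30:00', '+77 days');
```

6

First apply '+77 days': 2057-12-08 23:30:00 → 2058-02-23 23:30:00.
2058-02-23 is a Saturday; with Sunday=0 that is 6.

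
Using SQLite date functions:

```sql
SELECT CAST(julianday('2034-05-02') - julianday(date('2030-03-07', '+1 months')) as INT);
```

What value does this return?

1486

Adding +1 month to 2030-03-07 gives 2030-04-07.
23 days remain in April 2030 after the 7th (30 − 7).
Full months from May 2030 through April 2034 contribute their day counts.
Then 2 days into May 2034.
Total: 23 + 31 + 30 + 31 + 31 + 30 + 31 + 30 + 31 + 31 + 28 + 31 + 30 + 31 + 30 + 31 + 31 + 30 + 31 + 30 + 31 + 31 + 29 + 31 + 30 + 31 + 30 + 31 + 31 + 30 + 31 + 30 + 31 + 31 + 28 + 31 + 30 + 31 + 30 + 31 + 31 + 30 + 31 + 30 + 31 + 31 + 28 + 31 + 30 + 2 = 1486.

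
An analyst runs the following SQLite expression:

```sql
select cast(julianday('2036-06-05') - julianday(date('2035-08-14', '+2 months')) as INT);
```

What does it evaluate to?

Adding +2 months to 2035-08-14 gives 2035-10-14.
17 days remain in October 2035 after the 14th (31 − 14).
Full months from November 2035 through May 2036 contribute their day counts.
Then 5 days into June 2036.
Total: 17 + 30 + 31 + 31 + 29 + 31 + 30 + 31 + 5 = 235.

235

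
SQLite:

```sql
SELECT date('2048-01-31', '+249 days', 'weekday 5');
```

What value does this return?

Applying '+249 days' to 2048-01-31: counting 249 days forward gives 2048-10-06.
`weekday 5` advances to the next Friday; 2048-10-06 is a Tuesday, so it moves forward to 2048-10-09.

2048-10-09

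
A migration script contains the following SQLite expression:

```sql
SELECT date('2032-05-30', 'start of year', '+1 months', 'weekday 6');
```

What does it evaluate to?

2032-02-07

`start of year` rewinds 2032-05-30 to 2032-01-01.
Adding +1 month to 2032-01-01 gives 2032-02-01.
`weekday 6` advances to the next Saturday; 2032-02-01 is a Sunday, so it moves forward to 2032-02-07.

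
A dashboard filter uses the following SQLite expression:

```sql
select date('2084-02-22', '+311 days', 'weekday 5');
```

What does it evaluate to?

2084-12-29

Applying '+311 days' to 2084-02-22: counting 311 days forward gives 2084-12-29.
`weekday 5` advances to the next Friday; 2084-12-29 is already a Friday, so it stays at 2084-12-29.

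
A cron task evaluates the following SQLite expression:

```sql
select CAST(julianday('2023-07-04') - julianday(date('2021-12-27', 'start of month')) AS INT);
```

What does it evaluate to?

580

`start of month` rewinds 2021-12-27 to 2021-12-01.
30 days remain in December 2021 after the 1st (31 − 1).
Full months from January 2022 through June 2023 contribute their day counts.
Then 4 days into July 2023.
Total: 30 + 31 + 28 + 31 + 30 + 31 + 30 + 31 + 31 + 30 + 31 + 30 + 31 + 31 + 28 + 31 + 30 + 31 + 30 + 4 = 580.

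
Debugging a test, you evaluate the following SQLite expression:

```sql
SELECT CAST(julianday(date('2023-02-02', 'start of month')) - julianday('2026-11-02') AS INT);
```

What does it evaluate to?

`start of month` rewinds 2023-02-02 to 2023-02-01.
27 days remain in February 2023 after the 1st (28 − 1).
Full months from March 2023 through October 2026 contribute their day counts.
Then 2 days into November 2026.
Total: 27 + 31 + 30 + 31 + 30 + 31 + 31 + 30 + 31 + 30 + 31 + 31 + 29 + 31 + 30 + 31 + 30 + 31 + 31 + 30 + 31 + 30 + 31 + 31 + 28 + 31 + 30 + 31 + 30 + 31 + 31 + 30 + 31 + 30 + 31 + 31 + 28 + 31 + 30 + 31 + 30 + 31 + 31 + 30 + 31 + 2 = 1370.
The subtraction is earlier − later, so the result is −1370 → -1370.

-1370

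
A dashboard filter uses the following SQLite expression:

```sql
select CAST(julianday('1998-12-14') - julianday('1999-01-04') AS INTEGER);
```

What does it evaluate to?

-21

17 days remain in December 1998 after the 14th (31 − 14).
Then 4 days into January 1999.
Total: 17 + 4 = 21.
The subtraction is earlier − later, so the result is −21 → -21.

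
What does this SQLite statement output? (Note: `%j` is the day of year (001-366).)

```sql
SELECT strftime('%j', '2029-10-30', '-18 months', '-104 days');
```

017

First apply '-18 months', '-104 days': 2029-10-30 → 2028-01-17.
Day-of-year for 2028-01-17: days since 2028-01-01 inclusive = 17, zero-padded to 017.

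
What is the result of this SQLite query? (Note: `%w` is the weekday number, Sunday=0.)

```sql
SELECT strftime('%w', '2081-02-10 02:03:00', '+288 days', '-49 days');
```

First apply '+288 days', '-49 days': 2081-02-10 02:03:00 → 2081-10-07 02:03:00.
2081-10-07 is a Tuesday; with Sunday=0 that is 2.

2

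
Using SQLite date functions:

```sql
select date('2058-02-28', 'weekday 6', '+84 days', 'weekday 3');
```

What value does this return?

`weekday 6` advances to the next Saturday; 2058-02-28 is a Thursday, so it moves forward to 2058-03-02.
Applying '+84 days' to 2058-03-02: counting 84 days forward gives 2058-05-25.
`weekday 3` advances to the next Wednesday; 2058-05-25 is a Saturday, so it moves forward to 2058-05-29.

2058-05-29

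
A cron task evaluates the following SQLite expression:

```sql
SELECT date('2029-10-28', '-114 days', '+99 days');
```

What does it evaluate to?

2029-10-13

Applying '-114 days' to 2029-10-28: counting 114 days back gives 2029-07-06.
Applying '+99 days' to 2029-07-06: counting 99 days forward gives 2029-10-13.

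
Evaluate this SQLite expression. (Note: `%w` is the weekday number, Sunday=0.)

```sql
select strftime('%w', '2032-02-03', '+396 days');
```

6

First apply '+396 days': 2032-02-03 → 2033-03-05.
2033-03-05 is a Saturday; with Sunday=0 that is 6.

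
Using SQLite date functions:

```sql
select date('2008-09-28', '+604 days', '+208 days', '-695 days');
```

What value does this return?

Applying '+604 days' to 2008-09-28: counting 604 days forward gives 2010-05-25.
Applying '+208 days' to 2010-05-25: counting 208 days forward gives 2010-12-19.
Applying '-695 days' to 2010-12-19: counting 695 days back gives 2009-01-23.

2009-01-23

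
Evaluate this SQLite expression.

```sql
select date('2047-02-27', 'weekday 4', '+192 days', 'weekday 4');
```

2047-09-12

`weekday 4` advances to the next Thursday; 2047-02-27 is a Wednesday, so it moves forward to 2047-02-28.
Applying '+192 days' to 2047-02-28: counting 192 days forward gives 2047-09-08.
`weekday 4` advances to the next Thursday; 2047-09-08 is a Sunday, so it moves forward to 2047-09-12.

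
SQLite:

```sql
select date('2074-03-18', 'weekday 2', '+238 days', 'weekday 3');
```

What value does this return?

`weekday 2` advances to the next Tuesday; 2074-03-18 is a Sunday, so it moves forward to 2074-03-20.
Applying '+238 days' to 2074-03-20: counting 238 days forward gives 2074-11-13.
`weekday 3` advances to the next Wednesday; 2074-11-13 is a Tuesday, so it moves forward to 2074-11-14.

2074-11-14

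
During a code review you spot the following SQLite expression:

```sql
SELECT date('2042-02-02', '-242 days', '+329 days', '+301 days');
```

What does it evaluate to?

2043-02-25

Applying '-242 days' to 2042-02-02: counting 242 days back gives 2041-06-05.
Applying '+329 days' to 2041-06-05: counting 329 days forward gives 2042-04-30.
Applying '+301 days' to 2042-04-30: counting 301 days forward gives 2043-02-25.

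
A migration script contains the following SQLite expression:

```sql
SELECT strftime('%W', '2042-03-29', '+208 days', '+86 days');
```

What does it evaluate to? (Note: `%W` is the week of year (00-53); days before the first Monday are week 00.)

02

First apply '+208 days', '+86 days': 2042-03-29 → 2043-01-17.
2043-01-17 is a Saturday. SQLite's %W counts Mondays since the year started; the result is 02.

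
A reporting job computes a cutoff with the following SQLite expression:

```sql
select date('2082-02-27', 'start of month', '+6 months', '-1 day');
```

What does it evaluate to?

2082-07-31

`start of month` rewinds 2082-02-27 to 2082-02-01.
Adding +6 months to 2082-02-01 gives 2082-08-01.
Going back 1 day from 2082-08-01 reaches 2082-07-31 (last day of July, 31 days).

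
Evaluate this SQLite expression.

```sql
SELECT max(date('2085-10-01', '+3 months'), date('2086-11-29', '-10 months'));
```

date('2085-10-01', '+3 months') → 2086-01-01.
date('2086-11-29', '-10 months') → 2086-01-29.
Later of the two is 2086-01-29.

2086-01-29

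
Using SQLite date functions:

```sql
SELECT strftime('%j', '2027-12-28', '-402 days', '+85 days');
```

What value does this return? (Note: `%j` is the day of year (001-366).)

First apply '-402 days', '+85 days': 2027-12-28 → 2027-02-14.
Day-of-year for 2027-02-14: days since 2027-01-01 inclusive = 45, zero-padded to 045.

045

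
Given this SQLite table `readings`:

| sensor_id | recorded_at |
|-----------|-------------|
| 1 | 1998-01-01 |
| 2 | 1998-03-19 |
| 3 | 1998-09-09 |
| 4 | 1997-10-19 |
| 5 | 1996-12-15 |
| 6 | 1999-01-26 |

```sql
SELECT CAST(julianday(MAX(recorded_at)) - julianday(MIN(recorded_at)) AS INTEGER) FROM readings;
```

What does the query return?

MIN = 1996-12-15, MAX = 1999-01-26.
16 days remain in December 1996 after the 15th (31 − 15).
Full months from January 1997 through December 1998 contribute their day counts.
Then 26 days into January 1999.
Total: 16 + 31 + 28 + 31 + 30 + 31 + 30 + 31 + 31 + 30 + 31 + 30 + 31 + 31 + 28 + 31 + 30 + 31 + 30 + 31 + 31 + 30 + 31 + 30 + 31 + 26 = 772.

772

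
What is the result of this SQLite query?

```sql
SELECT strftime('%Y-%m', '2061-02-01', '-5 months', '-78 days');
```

First apply '-5 months', '-78 days': 2061-02-01 → 2060-06-15.
`%Y-%m` extracts the year-month: 2060-06.

2060-06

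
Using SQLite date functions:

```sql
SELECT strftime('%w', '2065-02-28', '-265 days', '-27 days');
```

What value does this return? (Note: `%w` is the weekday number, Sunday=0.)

1

First apply '-265 days', '-27 days': 2065-02-28 → 2064-05-12.
2064-05-12 is a Monday; with Sunday=0 that is 1.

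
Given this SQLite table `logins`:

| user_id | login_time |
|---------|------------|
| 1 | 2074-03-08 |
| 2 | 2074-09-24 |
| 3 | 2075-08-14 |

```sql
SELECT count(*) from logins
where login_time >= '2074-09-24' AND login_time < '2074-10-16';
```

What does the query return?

Rows in [2074-09-24, 2074-10-16): 2074-09-24 → 1 row.

1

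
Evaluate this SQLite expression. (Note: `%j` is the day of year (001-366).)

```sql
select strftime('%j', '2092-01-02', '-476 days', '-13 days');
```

First apply '-476 days', '-13 days': 2092-01-02 → 2090-08-31.
Day-of-year for 2090-08-31: days since 2090-01-01 inclusive = 243, zero-padded to 243.

243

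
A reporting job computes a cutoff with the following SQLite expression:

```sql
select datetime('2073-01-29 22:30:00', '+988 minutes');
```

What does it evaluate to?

2073-01-30 14:58:00

988 minutes = 16h 28m; +988 minutes from 2073-01-29 22:30:00 is 2073-01-30 14:58:00 (crosses midnight).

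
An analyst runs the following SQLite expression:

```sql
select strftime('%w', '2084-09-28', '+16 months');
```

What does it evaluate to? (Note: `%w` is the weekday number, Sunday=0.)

First apply '+16 months': 2084-09-28 → 2086-01-28.
2086-01-28 is a Monday; with Sunday=0 that is 1.

1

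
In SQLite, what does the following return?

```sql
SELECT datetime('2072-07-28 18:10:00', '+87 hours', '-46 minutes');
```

2072-08-01 08:24:00

+87 hours from 2072-07-28 18:10:00 is 2072-08-01 09:10:00 (crosses midnight).
-46 minutes from 2072-08-01 09:10:00 is 2072-08-01 08:24:00.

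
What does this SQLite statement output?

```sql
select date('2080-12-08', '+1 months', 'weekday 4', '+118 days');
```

Adding +1 month to 2080-12-08 gives 2081-01-08.
`weekday 4` advances to the next Thursday; 2081-01-08 is a Wednesday, so it moves forward to 2081-01-09.
Applying '+118 days' to 2081-01-09: counting 118 days forward gives 2081-05-07.

2081-05-07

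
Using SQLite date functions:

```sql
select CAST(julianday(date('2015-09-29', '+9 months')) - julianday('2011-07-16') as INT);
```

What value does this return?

1810

Adding +9 months to 2015-09-29 gives 2016-06-29.
15 days remain in July 2011 after the 16th (31 − 16).
Full months from August 2011 through May 2016 contribute their day counts.
Then 29 days into June 2016.
Total: 15 + 31 + 30 + 31 + 30 + 31 + 31 + 29 + 31 + 30 + 31 + 30 + 31 + 31 + 30 + 31 + 30 + 31 + 31 + 28 + 31 + 30 + 31 + 30 + 31 + 31 + 30 + 31 + 30 + 31 + 31 + 28 + 31 + 30 + 31 + 30 + 31 + 31 + 30 + 31 + 30 + 31 + 31 + 28 + 31 + 30 + 31 + 30 + 31 + 31 + 30 + 31 + 30 + 31 + 31 + 29 + 31 + 30 + 31 + 29 = 1810.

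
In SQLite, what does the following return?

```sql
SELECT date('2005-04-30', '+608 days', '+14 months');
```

2008-02-29

Applying '+608 days' to 2005-04-30: counting 608 days forward gives 2006-12-29.
Adding +14 months to 2006-12-29 gives 2008-02-29.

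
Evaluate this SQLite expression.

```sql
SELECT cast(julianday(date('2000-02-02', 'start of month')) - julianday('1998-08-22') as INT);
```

528

`start of month` rewinds 2000-02-02 to 2000-02-01.
9 days remain in August 1998 after the 22nd (31 − 22).
Full months from September 1998 through January 2000 contribute their day counts.
Then 1 day into February 2000.
Total: 9 + 30 + 31 + 30 + 31 + 31 + 28 + 31 + 30 + 31 + 30 + 31 + 31 + 30 + 31 + 30 + 31 + 31 + 1 = 528.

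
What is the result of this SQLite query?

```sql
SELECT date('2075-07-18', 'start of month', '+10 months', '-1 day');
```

2076-04-30

`start of month` rewinds 2075-07-18 to 2075-07-01.
Adding +10 months to 2075-07-01 gives 2076-05-01.
Going back 1 day from 2076-05-01 reaches 2076-04-30 (last day of April, 30 days).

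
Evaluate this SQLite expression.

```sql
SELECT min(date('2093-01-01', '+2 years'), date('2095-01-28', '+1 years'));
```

2095-01-01

date('2093-01-01', '+2 years') → 2095-01-01.
date('2095-01-28', '+1 years') → 2096-01-28.
Earlier of the two is 2095-01-01.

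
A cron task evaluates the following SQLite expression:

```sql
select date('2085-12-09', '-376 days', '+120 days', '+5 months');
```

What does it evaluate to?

Applying '-376 days' to 2085-12-09: counting 376 days back gives 2084-11-28.
Applying '+120 days' to 2084-11-28: counting 120 days forward gives 2085-03-28.
Adding +5 months to 2085-03-28 gives 2085-08-28.

2085-08-28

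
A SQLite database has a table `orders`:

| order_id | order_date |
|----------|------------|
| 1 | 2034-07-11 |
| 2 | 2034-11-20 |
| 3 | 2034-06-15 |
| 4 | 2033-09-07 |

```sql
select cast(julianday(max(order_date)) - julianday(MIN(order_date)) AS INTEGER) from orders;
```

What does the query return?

439

MIN = 2033-09-07, MAX = 2034-11-20.
23 days remain in September 2033 after the 7th (30 − 7).
Full months from October 2033 through October 2034 contribute their day counts.
Then 20 days into November 2034.
Total: 23 + 31 + 30 + 31 + 31 + 28 + 31 + 30 + 31 + 30 + 31 + 31 + 30 + 31 + 20 = 439.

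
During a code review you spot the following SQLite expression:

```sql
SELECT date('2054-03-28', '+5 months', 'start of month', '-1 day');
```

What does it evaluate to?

Adding +5 months to 2054-03-28 gives 2054-08-28.
`start of month` rewinds 2054-08-28 to 2054-08-01.
Going back 1 day from 2054-08-01 reaches 2054-07-31 (last day of July, 31 days).

2054-07-31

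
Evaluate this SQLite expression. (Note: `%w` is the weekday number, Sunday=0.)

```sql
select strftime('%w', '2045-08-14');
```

2045-08-14 is a Monday; with Sunday=0 that is 1.

1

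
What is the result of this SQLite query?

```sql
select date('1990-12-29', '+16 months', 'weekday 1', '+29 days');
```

Adding +16 months to 1990-12-29 gives 1992-04-29.
`weekday 1` advances to the next Monday; 1992-04-29 is a Wednesday, so it moves forward to 1992-05-04.
May 1992 has 31 days; 27 remain after the 4th, so 28 days reach 1992-06-01.
Advancing 1 more day within June lands on 1992-06-02.

1992-06-02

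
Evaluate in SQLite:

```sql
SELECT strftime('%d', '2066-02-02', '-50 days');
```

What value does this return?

First apply '-50 days': 2066-02-02 → 2065-12-14.
`%d` extracts the 2-digit day of month: 14.

14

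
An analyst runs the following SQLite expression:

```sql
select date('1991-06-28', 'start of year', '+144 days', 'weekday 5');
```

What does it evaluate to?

1991-05-31

`start of year` rewinds 1991-06-28 to 1991-01-01.
Applying '+144 days' to 1991-01-01: counting 144 days forward gives 1991-05-25.
`weekday 5` advances to the next Friday; 1991-05-25 is a Saturday, so it moves forward to 1991-05-31.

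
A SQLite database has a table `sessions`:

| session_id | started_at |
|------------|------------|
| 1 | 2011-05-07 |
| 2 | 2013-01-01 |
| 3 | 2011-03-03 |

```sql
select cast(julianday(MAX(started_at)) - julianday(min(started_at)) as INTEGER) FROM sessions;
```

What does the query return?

670

MIN = 2011-03-03, MAX = 2013-01-01.
28 days remain in March 2011 after the 3rd (31 − 3).
Full months from April 2011 through December 2012 contribute their day counts.
Then 1 day into January 2013.
Total: 28 + 30 + 31 + 30 + 31 + 31 + 30 + 31 + 30 + 31 + 31 + 29 + 31 + 30 + 31 + 30 + 31 + 31 + 30 + 31 + 30 + 31 + 1 = 670.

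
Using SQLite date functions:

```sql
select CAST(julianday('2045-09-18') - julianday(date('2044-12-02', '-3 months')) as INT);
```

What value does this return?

381

Adding -3 months to 2044-12-02 gives 2044-09-02.
28 days remain in September 2044 after the 2nd (30 − 2).
Full months from October 2044 through August 2045 contribute their day counts.
Then 18 days into September 2045.
Total: 28 + 31 + 30 + 31 + 31 + 28 + 31 + 30 + 31 + 30 + 31 + 31 + 18 = 381.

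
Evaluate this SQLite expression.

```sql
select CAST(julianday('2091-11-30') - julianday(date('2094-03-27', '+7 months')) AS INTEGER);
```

-1062

Adding +7 months to 2094-03-27 gives 2094-10-27.
0 days remain in November 2091 after the 30th (30 − 30).
Full months from December 2091 through September 2094 contribute their day counts.
Then 27 days into October 2094.
Total: 0 + 31 + 31 + 29 + 31 + 30 + 31 + 30 + 31 + 31 + 30 + 31 + 30 + 31 + 31 + 28 + 31 + 30 + 31 + 30 + 31 + 31 + 30 + 31 + 30 + 31 + 31 + 28 + 31 + 30 + 31 + 30 + 31 + 31 + 30 + 27 = 1062.
The subtraction is earlier − later, so the result is −1062 → -1062.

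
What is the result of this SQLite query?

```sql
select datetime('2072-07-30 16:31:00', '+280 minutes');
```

280 minutes = 4h 40m; +280 minutes from 2072-07-30 16:31:00 is 2072-07-30 21:11:00.

2072-07-30 21:11:00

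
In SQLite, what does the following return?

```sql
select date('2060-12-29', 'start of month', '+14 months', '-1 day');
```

2062-01-31

`start of month` rewinds 2060-12-29 to 2060-12-01.
Adding +14 months to 2060-12-01 gives 2062-02-01.
Going back 1 day from 2062-02-01 reaches 2062-01-31 (last day of January, 31 days).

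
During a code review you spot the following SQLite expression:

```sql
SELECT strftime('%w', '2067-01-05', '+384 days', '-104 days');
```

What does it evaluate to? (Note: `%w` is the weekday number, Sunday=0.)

3

First apply '+384 days', '-104 days': 2067-01-05 → 2067-10-12.
2067-10-12 is a Wednesday; with Sunday=0 that is 3.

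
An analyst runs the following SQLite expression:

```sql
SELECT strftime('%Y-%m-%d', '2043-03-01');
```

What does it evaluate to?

2043-03-01

`%Y-%m-%d` extracts the ISO date: 2043-03-01.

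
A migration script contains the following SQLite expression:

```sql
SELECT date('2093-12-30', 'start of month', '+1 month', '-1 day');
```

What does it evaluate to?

2093-12-31

`start of month` rewinds 2093-12-30 to 2093-12-01.
Adding +1 month to 2093-12-01 gives 2094-01-01.
Going back 1 day from 2094-01-01 reaches 2093-12-31 (last day of December, 31 days).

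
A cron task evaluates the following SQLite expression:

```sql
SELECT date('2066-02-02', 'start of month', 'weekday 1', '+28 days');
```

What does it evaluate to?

`start of month` rewinds 2066-02-02 to 2066-02-01.
`weekday 1` advances to the next Monday; 2066-02-01 is already a Monday, so it stays at 2066-02-01.
February 2066 has 28 days; 27 remain after the 1st, so 28 days reach 2066-03-01.

2066-03-01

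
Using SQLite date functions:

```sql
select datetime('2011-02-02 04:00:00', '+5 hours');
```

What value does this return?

+5 hours from 2011-02-02 04:00:00 is 2011-02-02 09:00:00.

2011-02-02 09:00:00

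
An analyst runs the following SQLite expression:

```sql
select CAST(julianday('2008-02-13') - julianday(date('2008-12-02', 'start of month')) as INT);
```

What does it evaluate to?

`start of month` rewinds 2008-12-02 to 2008-12-01.
16 days remain in February 2008 after the 13th (29 − 13).
Full months from March 2008 through November 2008 contribute their day counts.
Then 1 day into December 2008.
Total: 16 + 31 + 30 + 31 + 30 + 31 + 31 + 30 + 31 + 30 + 1 = 292.
The subtraction is earlier − later, so the result is −292 → -292.

-292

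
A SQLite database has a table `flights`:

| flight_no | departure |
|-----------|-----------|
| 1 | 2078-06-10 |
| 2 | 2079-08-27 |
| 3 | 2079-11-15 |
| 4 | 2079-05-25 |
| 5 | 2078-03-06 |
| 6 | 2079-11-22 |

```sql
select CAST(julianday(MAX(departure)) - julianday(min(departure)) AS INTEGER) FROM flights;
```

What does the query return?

626

MIN = 2078-03-06, MAX = 2079-11-22.
25 days remain in March 2078 after the 6th (31 − 6).
Full months from April 2078 through October 2079 contribute their day counts.
Then 22 days into November 2079.
Total: 25 + 30 + 31 + 30 + 31 + 31 + 30 + 31 + 30 + 31 + 31 + 28 + 31 + 30 + 31 + 30 + 31 + 31 + 30 + 31 + 22 = 626.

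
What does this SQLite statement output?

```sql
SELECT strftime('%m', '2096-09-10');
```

`%m` extracts the 2-digit month (01-12): 09.

09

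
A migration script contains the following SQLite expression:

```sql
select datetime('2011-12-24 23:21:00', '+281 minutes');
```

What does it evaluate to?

2011-12-25 04:02:00

281 minutes = 4h 41m; +281 minutes from 2011-12-24 23:21:00 is 2011-12-25 04:02:00 (crosses midnight).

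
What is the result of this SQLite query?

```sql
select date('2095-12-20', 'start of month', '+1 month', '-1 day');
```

`start of month` rewinds 2095-12-20 to 2095-12-01.
Adding +1 month to 2095-12-01 gives 2096-01-01.
Going back 1 day from 2096-01-01 reaches 2095-12-31 (last day of December, 31 days).

2095-12-31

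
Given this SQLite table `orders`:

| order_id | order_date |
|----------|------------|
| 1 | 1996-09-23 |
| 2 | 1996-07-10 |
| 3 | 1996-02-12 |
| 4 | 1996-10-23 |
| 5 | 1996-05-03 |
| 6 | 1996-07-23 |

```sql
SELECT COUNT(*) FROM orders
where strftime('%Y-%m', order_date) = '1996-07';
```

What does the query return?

Rows with year-month 1996-07: 1996-07-10, 1996-07-23 → 2.

2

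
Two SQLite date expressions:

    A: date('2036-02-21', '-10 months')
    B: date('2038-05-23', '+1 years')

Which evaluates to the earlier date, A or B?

A = 2035-04-21.
B = 2039-05-23.
A is earlier.

A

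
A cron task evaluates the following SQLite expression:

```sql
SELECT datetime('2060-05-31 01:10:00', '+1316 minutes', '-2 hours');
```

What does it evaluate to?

2060-05-31 21:06:00

1316 minutes = 21h 56m; +1316 minutes from 2060-05-31 01:10:00 is 2060-05-31 23:06:00.
-2 hours from 2060-05-31 23:06:00 is 2060-05-31 21:06:00.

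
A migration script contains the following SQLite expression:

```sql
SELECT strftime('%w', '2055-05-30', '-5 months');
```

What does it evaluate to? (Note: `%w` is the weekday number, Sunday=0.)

First apply '-5 months': 2055-05-30 → 2054-12-30.
2054-12-30 is a Wednesday; with Sunday=0 that is 3.

3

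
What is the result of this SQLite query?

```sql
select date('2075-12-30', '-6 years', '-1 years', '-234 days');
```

2068-05-10

Adding -6 years to 2075-12-30 gives 2069-12-30.
Adding -1 year to 2069-12-30 gives 2068-12-30.
Applying '-234 days' to 2068-12-30: counting 234 days back gives 2068-05-10.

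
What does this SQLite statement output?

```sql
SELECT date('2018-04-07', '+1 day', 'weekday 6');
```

2018-04-14

Advancing 1 more day within April lands on 2018-04-08.
`weekday 6` advances to the next Saturday; 2018-04-08 is a Sunday, so it moves forward to 2018-04-14.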